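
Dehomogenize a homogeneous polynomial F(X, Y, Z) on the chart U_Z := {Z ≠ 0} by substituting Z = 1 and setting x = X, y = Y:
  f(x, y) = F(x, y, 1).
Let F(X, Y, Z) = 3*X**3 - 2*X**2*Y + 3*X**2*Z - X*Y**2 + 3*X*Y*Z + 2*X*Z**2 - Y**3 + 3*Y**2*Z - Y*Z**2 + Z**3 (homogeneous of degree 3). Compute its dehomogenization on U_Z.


f(x, y) = 3*x**3 - 2*x**2*y + 3*x**2 - x*y**2 + 3*x*y + 2*x - y**3 + 3*y**2 - y + 1

On U_Z we set Z = 1. Each monomial c·X^i·Y^j·Z^k in F becomes c·x^i·y^j·1^k = c·x^i·y^j.
Substituting Z = 1: F(X, Y, 1) = 3*x**3 - 2*x**2*y + 3*x**2 - x*y**2 + 3*x*y + 2*x - y**3 + 3*y**2 - y + 1.
Note: deg(f) ≤ deg(F) = 3; strict inequality happens when F is divisible by Z (lost terms).


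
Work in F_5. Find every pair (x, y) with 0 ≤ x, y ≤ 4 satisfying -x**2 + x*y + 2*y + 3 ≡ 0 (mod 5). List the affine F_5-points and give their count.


Affine F_5-points: {(0, 1), (1, 1), (2, 4), (4, 3)}; count = 4.

For each of the 25 pairs (x, y) ∈ F_5², evaluate f(x, y) mod 5. Record the zeros.
  x = 0: [0↦3, 1↦0, 2↦2, 3↦4, 4↦1]  zeros at y ∈ {1}
  x = 1: [0↦2, 1↦0, 2↦3, 3↦1, 4↦4]  zeros at y ∈ {1}
  x = 2: [0↦4, 1↦3, 2↦2, 3↦1, 4↦0]  zeros at y ∈ {4}
  x = 3: [0↦4, 1↦4, 2↦4, 3↦4, 4↦4]  zeros at y ∈ ∅
  x = 4: [0↦2, 1↦3, 2↦4, 3↦0, 4↦1]  zeros at y ∈ {3}
Collecting zeros: affine points = {(0, 1), (1, 1), (2, 4), (4, 3)}.
Total count |C(F_5)_aff| = 4.


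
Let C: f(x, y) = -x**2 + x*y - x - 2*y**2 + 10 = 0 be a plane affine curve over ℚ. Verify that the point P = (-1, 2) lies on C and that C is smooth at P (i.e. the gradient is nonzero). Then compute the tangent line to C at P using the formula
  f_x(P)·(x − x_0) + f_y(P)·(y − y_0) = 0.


Tangent line at P: 3*x - 9*y + 21 = 0.

Step 1: f(-1, 2) = 0, so P lies on C.
Step 2: partial derivatives
  f_x(x, y) = -2*x + y - 1, f_y(x, y) = x - 4*y.
  f_x(P) = 3, f_y(P) = -9 (gradient nonzero, so P is smooth).
Step 3: tangent line at P: 3·(x − -1) + -9·(y − 2) = 0.
Expanding: 3*x - 9*y + 21 = 0.


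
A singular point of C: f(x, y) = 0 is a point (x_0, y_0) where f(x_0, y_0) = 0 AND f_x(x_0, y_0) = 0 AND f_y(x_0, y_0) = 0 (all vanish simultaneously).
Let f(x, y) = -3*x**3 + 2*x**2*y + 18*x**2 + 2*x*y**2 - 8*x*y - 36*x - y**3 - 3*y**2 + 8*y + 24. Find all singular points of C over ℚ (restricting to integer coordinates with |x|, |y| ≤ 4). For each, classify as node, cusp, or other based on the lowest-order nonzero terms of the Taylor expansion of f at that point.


Singular points: {(2, 0)}; classification: cusp.

Compute partial derivatives:
  f_x = -9*x**2 + 4*x*y + 36*x + 2*y**2 - 8*y - 36.
  f_y = 2*x**2 + 4*x*y - 8*x - 3*y**2 - 6*y + 8.
Scan x_0 ∈ {−4, ..., 4}. For each x_0, f_y(x_0, y) is a polynomial in y; find its integer roots y ∈ {−4, ..., 4}, then test f_x and f at those candidates.
  x = -4: f_y(-4, y) = -3*y**2 - 22*y + 72; no integer root y with |y| ≤ 4.
  x = -3: f_y(-3, y) = -3*y**2 - 18*y + 50; no integer root y with |y| ≤ 4.
  x = -2: f_y(-2, y) = -3*y**2 - 14*y + 32; no integer root y with |y| ≤ 4.
  x = -1: f_y(-1, y) = -3*y**2 - 10*y + 18; no integer root y with |y| ≤ 4.
  x = 0: f_y(0, y) = -3*y**2 - 6*y + 8; no integer root y with |y| ≤ 4.
  x = 1: f_y(1, y) = -3*y**2 - 2*y + 2; no integer root y with |y| ≤ 4.
  x = 2: f_y(2, y) = -3*y**2 + 2*y; vanishes at y ∈ {0}. (2, 0): f_x = 0, f = 0 — SINGULAR.
  x = 3: f_y(3, y) = -3*y**2 + 6*y + 2; no integer root y with |y| ≤ 4.
  x = 4: f_y(4, y) = -3*y**2 + 10*y + 8; vanishes at y ∈ {4}. (4, 4): f_x = 28 ≠ 0.
Only singular point on the grid: (2, 0).
Classify: substitute x = 2 + u, y = 0 + v and expand: f = -3*u**3 + 2*u**2*v + 2*u*v**2 - v**3 + v**2.
No constant or linear terms (consistent with a singular point). Quadratic part: v**2. Cubic part: -3*u**3 + 2*u**2*v + 2*u*v**2 - v**3.
The quadratic part v**2 is a perfect square, so there is a single (double) tangent line v = 0, i.e. y = 0. Restricting the cubic part to that line (v = 0) leaves -3*u**3 ≠ 0, so f is not divisible by v and the branch is v² ≈ 3*u**3 to lowest order — this is a cusp.
Classification: cusp.


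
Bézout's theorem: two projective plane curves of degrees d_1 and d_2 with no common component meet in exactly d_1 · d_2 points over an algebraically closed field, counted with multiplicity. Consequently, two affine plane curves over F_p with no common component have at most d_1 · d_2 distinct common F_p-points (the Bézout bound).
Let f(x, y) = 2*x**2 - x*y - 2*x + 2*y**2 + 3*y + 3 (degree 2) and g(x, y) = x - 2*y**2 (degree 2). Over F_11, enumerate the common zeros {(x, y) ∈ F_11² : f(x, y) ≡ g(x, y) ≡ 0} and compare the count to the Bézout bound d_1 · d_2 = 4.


Common zeros: {(10, 4)}; count = 1; Bézout bound = 4.

deg(f) = 2, deg(g) = 2, so Bézout bound = 4.
Scan x ∈ F_11. For each x, list the y ∈ F_11 with f(x, y) ≡ 0 and those with g(x, y) ≡ 0 (mod 11); the common zeros in that column are the intersection.
  x = 0: f ≡ 0 at y ∈ ∅; g ≡ 0 at y ∈ {0}; common: ∅.
  x = 1: f ≡ 0 at y ∈ ∅; g ≡ 0 at y ∈ ∅; common: ∅.
  x = 2: f ≡ 0 at y ∈ {8}; g ≡ 0 at y ∈ {1, 10}; common: ∅.
  x = 3: f ≡ 0 at y ∈ {3, 8}; g ≡ 0 at y ∈ ∅; common: ∅.
  x = 4: f ≡ 0 at y ∈ {2, 4}; g ≡ 0 at y ∈ ∅; common: ∅.
  x = 5: f ≡ 0 at y ∈ {3, 9}; g ≡ 0 at y ∈ ∅; common: ∅.
  x = 6: f ≡ 0 at y ∈ {9}; g ≡ 0 at y ∈ {5, 6}; common: ∅.
  x = 7: f ≡ 0 at y ∈ ∅; g ≡ 0 at y ∈ {3, 8}; common: ∅.
  x = 8: f ≡ 0 at y ∈ ∅; g ≡ 0 at y ∈ {2, 9}; common: ∅.
  x = 9: f ≡ 0 at y ∈ {1, 2}; g ≡ 0 at y ∈ ∅; common: ∅.
  x = 10: f ≡ 0 at y ∈ {4, 5}; g ≡ 0 at y ∈ {4, 7}; common: {4}.
Collecting: common zeros = {(10, 4)}, so the count is 1.
Comparison with the Bézout bound: 1 ≤ 4 = deg(f)·deg(g), as expected for curves with no common component (the affine F_11-count falls short of the bound because intersections may lie at infinity, over extension fields, or carry multiplicity).


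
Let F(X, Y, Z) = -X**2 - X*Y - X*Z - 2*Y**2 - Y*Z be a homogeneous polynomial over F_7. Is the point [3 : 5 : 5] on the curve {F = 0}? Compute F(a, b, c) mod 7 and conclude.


F(3,5,5) ≡ 5 (mod 7); P is NOT on the curve.

Evaluate F(3, 5, 5) term-by-term (mod 7).
  -X**2 ↦ -1·9·1·1 = -9
  -X*Y ↦ -1·3·5·1 = -15
  -X*Z ↦ -1·3·1·5 = -15
  -2*Y**2 ↦ -2·1·25·1 = -50
  -Y*Z ↦ -1·1·5·5 = -25
Sum: F(3, 5, 5) = (-9) + (-15) + (-15) + (-50) + (-25) = -114.
Reducing mod 7: -114 ≡ 5 (mod 7).
Since F(a, b, c) ≡ 5 ≠ 0 (mod 7), P does NOT lie on the curve.


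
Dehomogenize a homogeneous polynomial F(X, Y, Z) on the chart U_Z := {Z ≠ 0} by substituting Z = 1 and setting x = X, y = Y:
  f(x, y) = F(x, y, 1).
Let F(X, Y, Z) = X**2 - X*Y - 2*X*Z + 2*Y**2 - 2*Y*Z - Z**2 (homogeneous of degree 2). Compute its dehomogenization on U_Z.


f(x, y) = x**2 - x*y - 2*x + 2*y**2 - 2*y - 1

On U_Z we set Z = 1. Each monomial c·X^i·Y^j·Z^k in F becomes c·x^i·y^j·1^k = c·x^i·y^j.
Substituting Z = 1: F(X, Y, 1) = x**2 - x*y - 2*x + 2*y**2 - 2*y - 1.
Note: deg(f) ≤ deg(F) = 2; strict inequality happens when F is divisible by Z (lost terms).


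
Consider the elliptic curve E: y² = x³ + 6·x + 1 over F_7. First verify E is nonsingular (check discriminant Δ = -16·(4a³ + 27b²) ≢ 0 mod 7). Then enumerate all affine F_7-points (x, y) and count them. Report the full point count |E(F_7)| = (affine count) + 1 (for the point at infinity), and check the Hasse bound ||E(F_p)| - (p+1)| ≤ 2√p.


Affine points = {(0, 1), (0, 6), (1, 1), (1, 6), (2, 0), (3, 2), (3, 5), (5, 3), (5, 4), (6, 1), (6, 6)}; affine count = 11; |E(F_7)| = 12.

Discriminant check: Δ ∝ 4a³ + 27b² = 4·6³ + 27·1² = 4·216 + 27·1 ≡ 2 (mod 7). Nonzero ⇒ E is nonsingular.
For each x ∈ F_7, compute rhs = x³ + 6·x + 1 mod 7, then count y ∈ F_7 with y² ≡ rhs.
  x = 0: rhs = 1, matching y values: 1, 6 (2 points).
  x = 1: rhs = 1, matching y values: 1, 6 (2 points).
  x = 2: rhs = 0, matching y values: 0 (1 points).
  x = 3: rhs = 4, matching y values: 2, 5 (2 points).
  x = 4: rhs = 5, matching y values: none (0 points).
  x = 5: rhs = 2, matching y values: 3, 4 (2 points).
  x = 6: rhs = 1, matching y values: 1, 6 (2 points).
Total affine count: 11.
Full point count |E(F_7)| = 11 + 1 = 12.
Hasse bound: |12 − (7+1)| = |4| = 4 ≤ 2√7 ≈ 5.2915 ✓.


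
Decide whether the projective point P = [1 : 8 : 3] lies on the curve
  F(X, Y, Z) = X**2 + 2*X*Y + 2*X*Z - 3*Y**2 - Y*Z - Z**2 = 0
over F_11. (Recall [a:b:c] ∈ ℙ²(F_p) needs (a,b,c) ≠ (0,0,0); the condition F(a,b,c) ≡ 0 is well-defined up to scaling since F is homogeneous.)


F(1,8,3) ≡ 7 (mod 11); P is NOT on the curve.

Evaluate F(1, 8, 3) term-by-term (mod 11).
  X**2 ↦ 1·1·1·1 = 1
  2*X*Y ↦ 2·1·8·1 = 16
  2*X*Z ↦ 2·1·1·3 = 6
  -3*Y**2 ↦ -3·1·64·1 = -192
  -Y*Z ↦ -1·1·8·3 = -24
  -Z**2 ↦ -1·1·1·9 = -9
Sum: F(1, 8, 3) = (1) + (16) + (6) + (-192) + (-24) + (-9) = -202.
Reducing mod 11: -202 ≡ 7 (mod 11).
Since F(a, b, c) ≡ 7 ≠ 0 (mod 11), P does NOT lie on the curve.


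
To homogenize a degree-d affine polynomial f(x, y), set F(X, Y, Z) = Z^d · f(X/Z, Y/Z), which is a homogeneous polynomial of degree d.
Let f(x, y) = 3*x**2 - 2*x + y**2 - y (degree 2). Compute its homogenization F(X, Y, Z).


F(X, Y, Z) = 3*X**2 - 2*X*Z + Y**2 - Y*Z

deg(f) = 2.
Substitute x = X/Z, y = Y/Z into f, then multiply by Z^2.
  monomial 3·x^2·y^0 ↦ 3·X^2·Y^0·Z^0.
  monomial -2·x^1·y^0 ↦ -2·X^1·Y^0·Z^1.
  monomial 1·x^0·y^2 ↦ 1·X^0·Y^2·Z^0.
  monomial -1·x^0·y^1 ↦ -1·X^0·Y^1·Z^1.
Collecting: F(X, Y, Z) = 3*X**2 - 2*X*Z + Y**2 - Y*Z.


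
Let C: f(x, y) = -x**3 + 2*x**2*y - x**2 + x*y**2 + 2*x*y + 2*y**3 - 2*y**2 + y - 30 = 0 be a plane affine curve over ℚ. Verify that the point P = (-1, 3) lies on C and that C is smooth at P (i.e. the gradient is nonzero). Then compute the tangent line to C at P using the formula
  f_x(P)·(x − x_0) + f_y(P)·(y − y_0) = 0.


Tangent line at P: 2*x + 37*y - 109 = 0.

Step 1: f(-1, 3) = 0, so P lies on C.
Step 2: partial derivatives
  f_x(x, y) = -3*x**2 + 4*x*y - 2*x + y**2 + 2*y, f_y(x, y) = 2*x**2 + 2*x*y + 2*x + 6*y**2 - 4*y + 1.
  f_x(P) = 2, f_y(P) = 37 (gradient nonzero, so P is smooth).
Step 3: tangent line at P: 2·(x − -1) + 37·(y − 3) = 0.
Expanding: 2*x + 37*y - 109 = 0.


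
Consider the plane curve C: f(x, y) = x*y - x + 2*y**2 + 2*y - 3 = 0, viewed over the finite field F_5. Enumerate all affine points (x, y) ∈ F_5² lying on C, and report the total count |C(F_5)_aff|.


Affine F_5-points: {(1, 2), (1, 4), (2, 0), (2, 3)}; count = 4.

For each of the 25 pairs (x, y) ∈ F_5², evaluate f(x, y) mod 5. Record the zeros.
  x = 0: [0↦2, 1↦1, 2↦4, 3↦1, 4↦2]  zeros at y ∈ ∅
  x = 1: [0↦1, 1↦1, 2↦0, 3↦3, 4↦0]  zeros at y ∈ {2, 4}
  x = 2: [0↦0, 1↦1, 2↦1, 3↦0, 4↦3]  zeros at y ∈ {0, 3}
  x = 3: [0↦4, 1↦1, 2↦2, 3↦2, 4↦1]  zeros at y ∈ ∅
  x = 4: [0↦3, 1↦1, 2↦3, 3↦4, 4↦4]  zeros at y ∈ ∅
Collecting zeros: affine points = {(1, 2), (1, 4), (2, 0), (2, 3)}.
Total count |C(F_5)_aff| = 4.


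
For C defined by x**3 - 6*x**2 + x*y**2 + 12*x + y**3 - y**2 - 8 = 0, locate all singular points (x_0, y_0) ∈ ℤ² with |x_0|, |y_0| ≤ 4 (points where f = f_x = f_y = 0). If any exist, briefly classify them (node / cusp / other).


Singular points: {(2, 0)}; classification: cusp.

Compute partial derivatives:
  f_x = 3*x**2 - 12*x + y**2 + 12.
  f_y = 2*x*y + 3*y**2 - 2*y.
Scan x_0 ∈ {−4, ..., 4}. For each x_0, f_y(x_0, y) is a polynomial in y; find its integer roots y ∈ {−4, ..., 4}, then test f_x and f at those candidates.
  x = -4: f_y(-4, y) = 3*y**2 - 10*y; vanishes at y ∈ {0}. (-4, 0): f_x = 108 ≠ 0.
  x = -3: f_y(-3, y) = 3*y**2 - 8*y; vanishes at y ∈ {0}. (-3, 0): f_x = 75 ≠ 0.
  x = -2: f_y(-2, y) = 3*y**2 - 6*y; vanishes at y ∈ {0, 2}. (-2, 0): f_x = 48 ≠ 0; (-2, 2): f_x = 52 ≠ 0.
  x = -1: f_y(-1, y) = 3*y**2 - 4*y; vanishes at y ∈ {0}. (-1, 0): f_x = 27 ≠ 0.
  x = 0: f_y(0, y) = 3*y**2 - 2*y; vanishes at y ∈ {0}. (0, 0): f_x = 12 ≠ 0.
  x = 1: f_y(1, y) = 3*y**2; vanishes at y ∈ {0}. (1, 0): f_x = 3 ≠ 0.
  x = 2: f_y(2, y) = 3*y**2 + 2*y; vanishes at y ∈ {0}. (2, 0): f_x = 0, f = 0 — SINGULAR.
  x = 3: f_y(3, y) = 3*y**2 + 4*y; vanishes at y ∈ {0}. (3, 0): f_x = 3 ≠ 0.
  x = 4: f_y(4, y) = 3*y**2 + 6*y; vanishes at y ∈ {-2, 0}. (4, -2): f_x = 16 ≠ 0; (4, 0): f_x = 12 ≠ 0.
Only singular point on the grid: (2, 0).
Classify: substitute x = 2 + u, y = 0 + v and expand: f = u**3 + u*v**2 + v**3 + v**2.
No constant or linear terms (consistent with a singular point). Quadratic part: v**2. Cubic part: u**3 + u*v**2 + v**3.
The quadratic part v**2 is a perfect square, so there is a single (double) tangent line v = 0, i.e. y = 0. Restricting the cubic part to that line (v = 0) leaves u**3 ≠ 0, so f is not divisible by v and the branch is v² ≈ -u**3 to lowest order — this is a cusp.
Classification: cusp.


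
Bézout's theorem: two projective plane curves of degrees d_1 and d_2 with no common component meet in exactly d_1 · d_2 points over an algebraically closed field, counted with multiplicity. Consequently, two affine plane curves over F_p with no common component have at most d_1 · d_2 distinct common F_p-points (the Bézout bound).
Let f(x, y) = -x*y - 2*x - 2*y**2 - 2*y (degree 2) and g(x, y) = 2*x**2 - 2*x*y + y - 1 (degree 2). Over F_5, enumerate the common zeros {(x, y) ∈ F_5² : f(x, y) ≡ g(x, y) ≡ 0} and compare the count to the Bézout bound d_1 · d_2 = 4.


Common zeros: ∅; count = 0; Bézout bound = 4.

deg(f) = 2, deg(g) = 2, so Bézout bound = 4.
Scan x ∈ F_5. For each x, list the y ∈ F_5 with f(x, y) ≡ 0 and those with g(x, y) ≡ 0 (mod 5); the common zeros in that column are the intersection.
  x = 0: f ≡ 0 at y ∈ {0, 4}; g ≡ 0 at y ∈ {1}; common: ∅.
  x = 1: f ≡ 0 at y ∈ ∅; g ≡ 0 at y ∈ {1}; common: ∅.
  x = 2: f ≡ 0 at y ∈ {1, 2}; g ≡ 0 at y ∈ {4}; common: ∅.
  x = 3: f ≡ 0 at y ∈ ∅; g ≡ 0 at y ∈ ∅; common: ∅.
  x = 4: f ≡ 0 at y ∈ ∅; g ≡ 0 at y ∈ {3}; common: ∅.
Collecting: common zeros = ∅, so the count is 0.
Comparison with the Bézout bound: 0 ≤ 4 = deg(f)·deg(g), as expected for curves with no common component (the affine F_5-count falls short of the bound because intersections may lie at infinity, over extension fields, or carry multiplicity).


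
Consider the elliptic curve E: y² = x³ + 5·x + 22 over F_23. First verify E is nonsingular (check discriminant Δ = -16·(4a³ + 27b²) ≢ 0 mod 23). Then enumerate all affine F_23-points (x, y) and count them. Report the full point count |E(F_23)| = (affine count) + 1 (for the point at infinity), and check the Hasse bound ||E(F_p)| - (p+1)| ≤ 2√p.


Affine points = {(3, 8), (3, 15), (7, 3), (7, 20), (12, 4), (12, 19), (16, 9), (16, 14), (17, 11), (17, 12), (20, 7), (20, 16), (21, 2), (21, 21), (22, 4), (22, 19)}; affine count = 16; |E(F_23)| = 17.

Discriminant check: Δ ∝ 4a³ + 27b² = 4·5³ + 27·22² = 4·125 + 27·484 ≡ 21 (mod 23). Nonzero ⇒ E is nonsingular.
For each x ∈ F_23, compute rhs = x³ + 5·x + 22 mod 23, then count y ∈ F_23 with y² ≡ rhs.
  x = 0: rhs = 22, matching y values: none (0 points).
  x = 1: rhs = 5, matching y values: none (0 points).
  x = 2: rhs = 17, matching y values: none (0 points).
  x = 3: rhs = 18, matching y values: 8, 15 (2 points).
  x = 4: rhs = 14, matching y values: none (0 points).
  x = 5: rhs = 11, matching y values: none (0 points).
  x = 6: rhs = 15, matching y values: none (0 points).
  x = 7: rhs = 9, matching y values: 3, 20 (2 points).
  x = 8: rhs = 22, matching y values: none (0 points).
  x = 9: rhs = 14, matching y values: none (0 points).
  x = 10: rhs = 14, matching y values: none (0 points).
  x = 11: rhs = 5, matching y values: none (0 points).
  x = 12: rhs = 16, matching y values: 4, 19 (2 points).
  x = 13: rhs = 7, matching y values: none (0 points).
  x = 14: rhs = 7, matching y values: none (0 points).
  x = 15: rhs = 22, matching y values: none (0 points).
  x = 16: rhs = 12, matching y values: 9, 14 (2 points).
  x = 17: rhs = 6, matching y values: 11, 12 (2 points).
  x = 18: rhs = 10, matching y values: none (0 points).
  x = 19: rhs = 7, matching y values: none (0 points).
  x = 20: rhs = 3, matching y values: 7, 16 (2 points).
  x = 21: rhs = 4, matching y values: 2, 21 (2 points).
  x = 22: rhs = 16, matching y values: 4, 19 (2 points).
Total affine count: 16.
Full point count |E(F_23)| = 16 + 1 = 17.
Hasse bound: |17 − (23+1)| = |-7| = 7 ≤ 2√23 ≈ 9.5917 ✓.


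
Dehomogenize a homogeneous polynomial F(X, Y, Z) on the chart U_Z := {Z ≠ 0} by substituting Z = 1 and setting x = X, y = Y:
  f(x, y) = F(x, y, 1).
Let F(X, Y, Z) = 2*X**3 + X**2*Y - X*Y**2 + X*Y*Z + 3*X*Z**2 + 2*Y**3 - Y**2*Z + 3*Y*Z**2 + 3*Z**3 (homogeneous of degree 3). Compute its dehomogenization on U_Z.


f(x, y) = 2*x**3 + x**2*y - x*y**2 + x*y + 3*x + 2*y**3 - y**2 + 3*y + 3

On U_Z we set Z = 1. Each monomial c·X^i·Y^j·Z^k in F becomes c·x^i·y^j·1^k = c·x^i·y^j.
Substituting Z = 1: F(X, Y, 1) = 2*x**3 + x**2*y - x*y**2 + x*y + 3*x + 2*y**3 - y**2 + 3*y + 3.
Note: deg(f) ≤ deg(F) = 3; strict inequality happens when F is divisible by Z (lost terms).


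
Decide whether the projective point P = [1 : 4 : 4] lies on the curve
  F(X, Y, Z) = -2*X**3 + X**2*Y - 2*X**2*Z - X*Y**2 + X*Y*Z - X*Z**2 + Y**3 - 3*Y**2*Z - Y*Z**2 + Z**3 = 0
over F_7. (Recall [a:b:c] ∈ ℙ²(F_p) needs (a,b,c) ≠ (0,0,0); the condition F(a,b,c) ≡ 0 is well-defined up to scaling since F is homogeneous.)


F(1,4,4) ≡ 4 (mod 7); P is NOT on the curve.

Evaluate F(1, 4, 4) term-by-term (mod 7).
  -2*X**3 ↦ -2·1·1·1 = -2
  X**2*Y ↦ 1·1·4·1 = 4
  -2*X**2*Z ↦ -2·1·1·4 = -8
  -X*Y**2 ↦ -1·1·16·1 = -16
  X*Y*Z ↦ 1·1·4·4 = 16
  -X*Z**2 ↦ -1·1·1·16 = -16
  Y**3 ↦ 1·1·64·1 = 64
  -3*Y**2*Z ↦ -3·1·16·4 = -192
  -Y*Z**2 ↦ -1·1·4·16 = -64
  Z**3 ↦ 1·1·1·64 = 64
Sum: F(1, 4, 4) = (-2) + (4) + (-8) + (-16) + (16) + (-16) + (64) + (-192) + (-64) + (64) = -150.
Reducing mod 7: -150 ≡ 4 (mod 7).
Since F(a, b, c) ≡ 4 ≠ 0 (mod 7), P does NOT lie on the curve.


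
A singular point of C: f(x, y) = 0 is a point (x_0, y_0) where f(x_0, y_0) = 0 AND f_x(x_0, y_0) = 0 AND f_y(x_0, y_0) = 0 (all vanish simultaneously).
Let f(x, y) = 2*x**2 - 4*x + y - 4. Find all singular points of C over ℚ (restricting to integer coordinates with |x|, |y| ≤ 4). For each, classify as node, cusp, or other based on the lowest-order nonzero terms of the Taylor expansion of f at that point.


No singular points in the scanned grid; C is smooth there.

Compute partial derivatives:
  f_x = 4*x - 4.
  f_y = 1.
f_y = 1 is a nonzero constant, so f_y never vanishes: no point (x, y) can satisfy f = f_x = f_y = 0. In particular no (x, y) ∈ {−4, ..., 4}² is singular; the curve is smooth.


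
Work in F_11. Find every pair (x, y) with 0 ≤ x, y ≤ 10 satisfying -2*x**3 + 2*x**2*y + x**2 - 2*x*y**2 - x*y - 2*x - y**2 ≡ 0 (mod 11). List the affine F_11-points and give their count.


Affine F_11-points: {(0, 0), (1, 7), (1, 8), (5, 4), (6, 4), (6, 7), (10, 4)}; count = 7.

For each of the 121 pairs (x, y) ∈ F_11², evaluate f(x, y) mod 11. Record the zeros.
  x = 0: [0↦0, 1↦10, 2↦7, 3↦2, 4↦6, 5↦8, 6↦8, 7↦6, 8↦2, 9↦7, 10↦10]  zeros at y ∈ {0}
  x = 1: [0↦8, 1↦6, 2↦9, 3↦6, 4↦8, 5↦4, 6↦5, 7↦0, 8↦0, 9↦5, 10↦4]  zeros at y ∈ {7, 8}
  x = 2: [0↦6, 1↦7, 2↦9, 3↦1, 4↦5, 5↦10, 6↦5, 7↦1, 8↦9, 9↦7, 10↦6]  zeros at y ∈ ∅
  x = 3: [0↦4, 1↦1, 2↦6, 3↦8, 4↦7, 5↦3, 6↦7, 7↦8, 8↦6, 9↦1, 10↦4]  zeros at y ∈ ∅
  x = 4: [0↦1, 1↦9, 2↦10, 3↦4, 4↦2, 5↦4, 6↦10, 7↦9, 8↦1, 9↦8, 10↦8]  zeros at y ∈ ∅
  x = 5: [0↦7, 1↦8, 2↦9, 3↦10, 4↦0, 5↦1, 6↦2, 7↦3, 8↦4, 9↦5, 10↦6]  zeros at y ∈ {4}
  x = 6: [0↦10, 1↦8, 2↦2, 3↦3, 4↦0, 5↦4, 6↦4, 7↦0, 8↦3, 9↦2, 10↦8]  zeros at y ∈ {4, 7}
  x = 7: [0↦9, 1↦8, 2↦10, 3↦4, 4↦1, 5↦1, 6↦4, 7↦10, 8↦8, 9↦9, 10↦2]  zeros at y ∈ ∅
  x = 8: [0↦3, 1↦7, 2↦10, 3↦1, 4↦2, 5↦2, 6↦1, 7↦10, 8↦7, 9↦3, 10↦9]  zeros at y ∈ ∅
  x = 9: [0↦2, 1↦4, 2↦1, 3↦4, 4↦2, 5↦6, 6↦5, 7↦10, 8↦10, 9↦5, 10↦6]  zeros at y ∈ ∅
  x = 10: [0↦5, 1↦9, 2↦4, 3↦1, 4↦0, 5↦1, 6↦4, 7↦9, 8↦5, 9↦3, 10↦3]  zeros at y ∈ {4}
Collecting zeros: affine points = {(0, 0), (1, 7), (1, 8), (5, 4), (6, 4), (6, 7), (10, 4)}.
Total count |C(F_11)_aff| = 7.


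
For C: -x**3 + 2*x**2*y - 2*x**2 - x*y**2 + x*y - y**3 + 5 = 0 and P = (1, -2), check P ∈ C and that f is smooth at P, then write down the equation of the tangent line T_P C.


Tangent line at P: -21*x - 5*y + 11 = 0.

Step 1: f(1, -2) = 0, so P lies on C.
Step 2: partial derivatives
  f_x(x, y) = -3*x**2 + 4*x*y - 4*x - y**2 + y, f_y(x, y) = 2*x**2 - 2*x*y + x - 3*y**2.
  f_x(P) = -21, f_y(P) = -5 (gradient nonzero, so P is smooth).
Step 3: tangent line at P: -21·(x − 1) + -5·(y − -2) = 0.
Expanding: -21*x - 5*y + 11 = 0.


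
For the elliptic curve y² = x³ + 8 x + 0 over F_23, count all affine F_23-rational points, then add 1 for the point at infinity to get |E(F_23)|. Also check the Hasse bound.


Affine points = {(0, 0), (1, 3), (1, 20), (2, 1), (2, 22), (4, 2), (4, 21), (5, 2), (5, 21), (7, 10), (7, 13), (8, 1), (8, 22), (11, 4), (11, 19), (13, 1), (13, 22), (14, 2), (14, 21), (17, 9), (17, 14), (20, 8), (20, 15)}; affine count = 23; |E(F_23)| = 24.

Discriminant check: Δ ∝ 4a³ + 27b² = 4·8³ + 27·0² = 4·512 + 27·0 ≡ 1 (mod 23). Nonzero ⇒ E is nonsingular.
For each x ∈ F_23, compute rhs = x³ + 8·x + 0 mod 23, then count y ∈ F_23 with y² ≡ rhs.
  x = 0: rhs = 0, matching y values: 0 (1 points).
  x = 1: rhs = 9, matching y values: 3, 20 (2 points).
  x = 2: rhs = 1, matching y values: 1, 22 (2 points).
  x = 3: rhs = 5, matching y values: none (0 points).
  x = 4: rhs = 4, matching y values: 2, 21 (2 points).
  x = 5: rhs = 4, matching y values: 2, 21 (2 points).
  x = 6: rhs = 11, matching y values: none (0 points).
  x = 7: rhs = 8, matching y values: 10, 13 (2 points).
  x = 8: rhs = 1, matching y values: 1, 22 (2 points).
  x = 9: rhs = 19, matching y values: none (0 points).
  x = 10: rhs = 22, matching y values: none (0 points).
  x = 11: rhs = 16, matching y values: 4, 19 (2 points).
  x = 12: rhs = 7, matching y values: none (0 points).
  x = 13: rhs = 1, matching y values: 1, 22 (2 points).
  x = 14: rhs = 4, matching y values: 2, 21 (2 points).
  x = 15: rhs = 22, matching y values: none (0 points).
  x = 16: rhs = 15, matching y values: none (0 points).
  x = 17: rhs = 12, matching y values: 9, 14 (2 points).
  x = 18: rhs = 19, matching y values: none (0 points).
  x = 19: rhs = 19, matching y values: none (0 points).
  x = 20: rhs = 18, matching y values: 8, 15 (2 points).
  x = 21: rhs = 22, matching y values: none (0 points).
  x = 22: rhs = 14, matching y values: none (0 points).
Total affine count: 23.
Full point count |E(F_23)| = 23 + 1 = 24.
Hasse bound: |24 − (23+1)| = |0| = 0 ≤ 2√23 ≈ 9.5917 ✓.


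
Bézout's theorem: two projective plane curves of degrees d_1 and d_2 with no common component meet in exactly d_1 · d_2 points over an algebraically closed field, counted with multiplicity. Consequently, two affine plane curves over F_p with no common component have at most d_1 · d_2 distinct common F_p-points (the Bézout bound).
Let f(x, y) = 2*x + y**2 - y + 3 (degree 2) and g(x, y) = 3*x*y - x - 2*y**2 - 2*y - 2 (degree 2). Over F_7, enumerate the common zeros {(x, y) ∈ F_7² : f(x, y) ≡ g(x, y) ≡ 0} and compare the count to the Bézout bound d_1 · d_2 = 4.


Common zeros: ∅; count = 0; Bézout bound = 4.

deg(f) = 2, deg(g) = 2, so Bézout bound = 4.
Scan x ∈ F_7. For each x, list the y ∈ F_7 with f(x, y) ≡ 0 and those with g(x, y) ≡ 0 (mod 7); the common zeros in that column are the intersection.
  x = 0: f ≡ 0 at y ∈ ∅; g ≡ 0 at y ∈ {2, 4}; common: ∅.
  x = 1: f ≡ 0 at y ∈ {2, 6}; g ≡ 0 at y ∈ ∅; common: ∅.
  x = 2: f ≡ 0 at y ∈ {0, 1}; g ≡ 0 at y ∈ ∅; common: ∅.
  x = 3: f ≡ 0 at y ∈ {4}; g ≡ 0 at y ∈ {1, 6}; common: ∅.
  x = 4: f ≡ 0 at y ∈ ∅; g ≡ 0 at y ∈ ∅; common: ∅.
  x = 5: f ≡ 0 at y ∈ ∅; g ≡ 0 at y ∈ {0, 3}; common: ∅.
  x = 6: f ≡ 0 at y ∈ {3, 5}; g ≡ 0 at y ∈ ∅; common: ∅.
Collecting: common zeros = ∅, so the count is 0.
Comparison with the Bézout bound: 0 ≤ 4 = deg(f)·deg(g), as expected for curves with no common component (the affine F_7-count falls short of the bound because intersections may lie at infinity, over extension fields, or carry multiplicity).


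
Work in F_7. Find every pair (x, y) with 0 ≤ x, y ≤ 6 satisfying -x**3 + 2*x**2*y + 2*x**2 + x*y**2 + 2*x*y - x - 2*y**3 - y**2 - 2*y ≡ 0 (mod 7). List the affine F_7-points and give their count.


Affine F_7-points: {(0, 0), (1, 0), (1, 1), (1, 6), (2, 1), (4, 5)}; count = 6.

For each of the 49 pairs (x, y) ∈ F_7², evaluate f(x, y) mod 7. Record the zeros.
  x = 0: [0↦0, 1↦2, 2↦4, 3↦1, 4↦2, 5↦2, 6↦3]  zeros at y ∈ {0}
  x = 1: [0↦0, 1↦0, 2↦2, 3↦1, 4↦6, 5↦5, 6↦0]  zeros at y ∈ {0, 1, 6}
  x = 2: [0↦5, 1↦0, 2↦6, 3↦4, 4↦3, 5↦5, 6↦5]  zeros at y ∈ {1}
  x = 3: [0↦2, 1↦3, 2↦3, 3↦4, 4↦1, 5↦3, 6↦5]  zeros at y ∈ ∅
  x = 4: [0↦6, 1↦3, 2↦1, 3↦2, 4↦1, 5↦0, 6↦1]  zeros at y ∈ {5}
  x = 5: [0↦4, 1↦1, 2↦1, 3↦6, 4↦4, 5↦4, 6↦1]  zeros at y ∈ ∅
  x = 6: [0↦4, 1↦5, 2↦4, 3↦3, 4↦4, 5↦2, 6↦6]  zeros at y ∈ ∅
Collecting zeros: affine points = {(0, 0), (1, 0), (1, 1), (1, 6), (2, 1), (4, 5)}.
Total count |C(F_7)_aff| = 6.


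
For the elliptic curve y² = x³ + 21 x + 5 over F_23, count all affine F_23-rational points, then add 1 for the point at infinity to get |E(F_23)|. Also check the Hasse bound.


Affine points = {(1, 2), (1, 21), (2, 3), (2, 20), (3, 7), (3, 16), (6, 5), (6, 18), (7, 9), (7, 14), (8, 8), (8, 15), (9, 7), (9, 16), (11, 7), (11, 16), (17, 10), (17, 13), (19, 8), (19, 15), (21, 1), (21, 22), (22, 11), (22, 12)}; affine count = 24; |E(F_23)| = 25.

Discriminant check: Δ ∝ 4a³ + 27b² = 4·21³ + 27·5² = 4·9261 + 27·25 ≡ 22 (mod 23). Nonzero ⇒ E is nonsingular.
For each x ∈ F_23, compute rhs = x³ + 21·x + 5 mod 23, then count y ∈ F_23 with y² ≡ rhs.
  x = 0: rhs = 5, matching y values: none (0 points).
  x = 1: rhs = 4, matching y values: 2, 21 (2 points).
  x = 2: rhs = 9, matching y values: 3, 20 (2 points).
  x = 3: rhs = 3, matching y values: 7, 16 (2 points).
  x = 4: rhs = 15, matching y values: none (0 points).
  x = 5: rhs = 5, matching y values: none (0 points).
  x = 6: rhs = 2, matching y values: 5, 18 (2 points).
  x = 7: rhs = 12, matching y values: 9, 14 (2 points).
  x = 8: rhs = 18, matching y values: 8, 15 (2 points).
  x = 9: rhs = 3, matching y values: 7, 16 (2 points).
  x = 10: rhs = 19, matching y values: none (0 points).
  x = 11: rhs = 3, matching y values: 7, 16 (2 points).
  x = 12: rhs = 7, matching y values: none (0 points).
  x = 13: rhs = 14, matching y values: none (0 points).
  x = 14: rhs = 7, matching y values: none (0 points).
  x = 15: rhs = 15, matching y values: none (0 points).
  x = 16: rhs = 21, matching y values: none (0 points).
  x = 17: rhs = 8, matching y values: 10, 13 (2 points).
  x = 18: rhs = 5, matching y values: none (0 points).
  x = 19: rhs = 18, matching y values: 8, 15 (2 points).
  x = 20: rhs = 7, matching y values: none (0 points).
  x = 21: rhs = 1, matching y values: 1, 22 (2 points).
  x = 22: rhs = 6, matching y values: 11, 12 (2 points).
Total affine count: 24.
Full point count |E(F_23)| = 24 + 1 = 25.
Hasse bound: |25 − (23+1)| = |1| = 1 ≤ 2√23 ≈ 9.5917 ✓.


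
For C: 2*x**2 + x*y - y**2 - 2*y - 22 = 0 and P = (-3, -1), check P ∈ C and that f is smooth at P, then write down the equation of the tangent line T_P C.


Tangent line at P: -13*x - 3*y - 42 = 0.

Step 1: f(-3, -1) = 0, so P lies on C.
Step 2: partial derivatives
  f_x(x, y) = 4*x + y, f_y(x, y) = x - 2*y - 2.
  f_x(P) = -13, f_y(P) = -3 (gradient nonzero, so P is smooth).
Step 3: tangent line at P: -13·(x − -3) + -3·(y − -1) = 0.
Expanding: -13*x - 3*y - 42 = 0.


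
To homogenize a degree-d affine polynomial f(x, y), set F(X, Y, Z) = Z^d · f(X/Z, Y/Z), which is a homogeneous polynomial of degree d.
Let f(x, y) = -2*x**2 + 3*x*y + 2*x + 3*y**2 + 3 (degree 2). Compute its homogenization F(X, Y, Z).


F(X, Y, Z) = -2*X**2 + 3*X*Y + 2*X*Z + 3*Y**2 + 3*Z**2

deg(f) = 2.
Substitute x = X/Z, y = Y/Z into f, then multiply by Z^2.
  monomial -2·x^2·y^0 ↦ -2·X^2·Y^0·Z^0.
  monomial 3·x^1·y^1 ↦ 3·X^1·Y^1·Z^0.
  monomial 2·x^1·y^0 ↦ 2·X^1·Y^0·Z^1.
  monomial 3·x^0·y^2 ↦ 3·X^0·Y^2·Z^0.
  monomial 3·x^0·y^0 ↦ 3·X^0·Y^0·Z^2.
Collecting: F(X, Y, Z) = -2*X**2 + 3*X*Y + 2*X*Z + 3*Y**2 + 3*Z**2.


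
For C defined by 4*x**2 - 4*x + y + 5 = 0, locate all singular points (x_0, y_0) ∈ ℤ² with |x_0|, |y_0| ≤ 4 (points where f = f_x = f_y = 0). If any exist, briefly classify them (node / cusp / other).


No singular points in the scanned grid; C is smooth there.

Compute partial derivatives:
  f_x = 8*x - 4.
  f_y = 1.
f_y = 1 is a nonzero constant, so f_y never vanishes: no point (x, y) can satisfy f = f_x = f_y = 0. In particular no (x, y) ∈ {−4, ..., 4}² is singular; the curve is smooth.


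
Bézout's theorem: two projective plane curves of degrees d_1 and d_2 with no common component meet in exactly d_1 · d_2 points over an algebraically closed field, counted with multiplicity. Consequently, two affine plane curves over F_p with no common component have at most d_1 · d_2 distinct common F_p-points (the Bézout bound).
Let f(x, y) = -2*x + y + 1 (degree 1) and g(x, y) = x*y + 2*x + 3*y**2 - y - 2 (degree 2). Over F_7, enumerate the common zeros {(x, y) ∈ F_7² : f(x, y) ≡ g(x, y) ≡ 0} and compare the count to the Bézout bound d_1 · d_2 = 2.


Common zeros: {(5, 2)}; count = 1; Bézout bound = 2.

deg(f) = 1, deg(g) = 2, so Bézout bound = 2.
Scan x ∈ F_7. For each x, list the y ∈ F_7 with f(x, y) ≡ 0 and those with g(x, y) ≡ 0 (mod 7); the common zeros in that column are the intersection.
  x = 0: f ≡ 0 at y ∈ {6}; g ≡ 0 at y ∈ {1, 4}; common: ∅.
  x = 1: f ≡ 0 at y ∈ {1}; g ≡ 0 at y ∈ {0}; common: ∅.
  x = 2: f ≡ 0 at y ∈ {3}; g ≡ 0 at y ∈ ∅; common: ∅.
  x = 3: f ≡ 0 at y ∈ {5}; g ≡ 0 at y ∈ ∅; common: ∅.
  x = 4: f ≡ 0 at y ∈ {0}; g ≡ 0 at y ∈ {3}; common: ∅.
  x = 5: f ≡ 0 at y ∈ {2}; g ≡ 0 at y ∈ {2, 6}; common: {2}.
  x = 6: f ≡ 0 at y ∈ {4}; g ≡ 0 at y ∈ ∅; common: ∅.
Collecting: common zeros = {(5, 2)}, so the count is 1.
Comparison with the Bézout bound: 1 ≤ 2 = deg(f)·deg(g), as expected for curves with no common component (the affine F_7-count falls short of the bound because intersections may lie at infinity, over extension fields, or carry multiplicity).


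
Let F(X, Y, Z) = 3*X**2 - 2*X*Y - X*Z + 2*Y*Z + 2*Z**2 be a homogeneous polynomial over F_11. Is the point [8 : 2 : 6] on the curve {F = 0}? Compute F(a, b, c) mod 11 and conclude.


F(8,2,6) ≡ 10 (mod 11); P is NOT on the curve.

Evaluate F(8, 2, 6) term-by-term (mod 11).
  3*X**2 ↦ 3·64·1·1 = 192
  -2*X*Y ↦ -2·8·2·1 = -32
  -X*Z ↦ -1·8·1·6 = -48
  2*Y*Z ↦ 2·1·2·6 = 24
  2*Z**2 ↦ 2·1·1·36 = 72
Sum: F(8, 2, 6) = (192) + (-32) + (-48) + (24) + (72) = 208.
Reducing mod 11: 208 ≡ 10 (mod 11).
Since F(a, b, c) ≡ 10 ≠ 0 (mod 11), P does NOT lie on the curve.


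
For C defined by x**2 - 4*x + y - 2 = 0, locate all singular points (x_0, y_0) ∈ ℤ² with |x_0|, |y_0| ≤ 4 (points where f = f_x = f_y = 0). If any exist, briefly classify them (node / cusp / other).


No singular points in the scanned grid; C is smooth there.

Compute partial derivatives:
  f_x = 2*x - 4.
  f_y = 1.
f_y = 1 is a nonzero constant, so f_y never vanishes: no point (x, y) can satisfy f = f_x = f_y = 0. In particular no (x, y) ∈ {−4, ..., 4}² is singular; the curve is smooth.


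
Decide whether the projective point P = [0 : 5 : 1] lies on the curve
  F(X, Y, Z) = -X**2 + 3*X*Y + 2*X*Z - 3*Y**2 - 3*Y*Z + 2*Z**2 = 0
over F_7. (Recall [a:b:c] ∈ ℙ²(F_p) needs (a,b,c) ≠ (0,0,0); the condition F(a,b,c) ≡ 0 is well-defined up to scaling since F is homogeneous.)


F(0,5,1) ≡ 3 (mod 7); P is NOT on the curve.

Evaluate F(0, 5, 1) term-by-term (mod 7).
  -X**2 ↦ -1·0·1·1 = 0
  3*X*Y ↦ 3·0·5·1 = 0
  2*X*Z ↦ 2·0·1·1 = 0
  -3*Y**2 ↦ -3·1·25·1 = -75
  -3*Y*Z ↦ -3·1·5·1 = -15
  2*Z**2 ↦ 2·1·1·1 = 2
Sum: F(0, 5, 1) = (0) + (0) + (0) + (-75) + (-15) + (2) = -88.
Reducing mod 7: -88 ≡ 3 (mod 7).
Since F(a, b, c) ≡ 3 ≠ 0 (mod 7), P does NOT lie on the curve.


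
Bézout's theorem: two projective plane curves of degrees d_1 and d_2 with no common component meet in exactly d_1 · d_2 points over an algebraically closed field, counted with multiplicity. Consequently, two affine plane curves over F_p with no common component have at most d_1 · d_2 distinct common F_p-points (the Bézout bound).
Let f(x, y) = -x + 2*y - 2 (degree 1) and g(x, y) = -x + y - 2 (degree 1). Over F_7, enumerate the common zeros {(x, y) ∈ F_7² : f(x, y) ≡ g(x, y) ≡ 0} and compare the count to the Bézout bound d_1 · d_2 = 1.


Common zeros: {(5, 0)}; count = 1; Bézout bound = 1.

deg(f) = 1, deg(g) = 1, so Bézout bound = 1.
Scan x ∈ F_7. For each x, list the y ∈ F_7 with f(x, y) ≡ 0 and those with g(x, y) ≡ 0 (mod 7); the common zeros in that column are the intersection.
  x = 0: f ≡ 0 at y ∈ {1}; g ≡ 0 at y ∈ {2}; common: ∅.
  x = 1: f ≡ 0 at y ∈ {5}; g ≡ 0 at y ∈ {3}; common: ∅.
  x = 2: f ≡ 0 at y ∈ {2}; g ≡ 0 at y ∈ {4}; common: ∅.
  x = 3: f ≡ 0 at y ∈ {6}; g ≡ 0 at y ∈ {5}; common: ∅.
  x = 4: f ≡ 0 at y ∈ {3}; g ≡ 0 at y ∈ {6}; common: ∅.
  x = 5: f ≡ 0 at y ∈ {0}; g ≡ 0 at y ∈ {0}; common: {0}.
  x = 6: f ≡ 0 at y ∈ {4}; g ≡ 0 at y ∈ {1}; common: ∅.
Collecting: common zeros = {(5, 0)}, so the count is 1.
Comparison with the Bézout bound: 1 ≤ 1 = deg(f)·deg(g), as expected for curves with no common component (the bound is attained).


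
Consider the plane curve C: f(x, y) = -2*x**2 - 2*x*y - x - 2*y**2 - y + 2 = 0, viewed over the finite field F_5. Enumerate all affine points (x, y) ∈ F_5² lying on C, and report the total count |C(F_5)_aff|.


Affine F_5-points: {(1, 2), (1, 4), (2, 1), (2, 4), (4, 1), (4, 2)}; count = 6.

For each of the 25 pairs (x, y) ∈ F_5², evaluate f(x, y) mod 5. Record the zeros.
  x = 0: [0↦2, 1↦4, 2↦2, 3↦1, 4↦1]  zeros at y ∈ ∅
  x = 1: [0↦4, 1↦4, 2↦0, 3↦2, 4↦0]  zeros at y ∈ {2, 4}
  x = 2: [0↦2, 1↦0, 2↦4, 3↦4, 4↦0]  zeros at y ∈ {1, 4}
  x = 3: [0↦1, 1↦2, 2↦4, 3↦2, 4↦1]  zeros at y ∈ ∅
  x = 4: [0↦1, 1↦0, 2↦0, 3↦1, 4↦3]  zeros at y ∈ {1, 2}
Collecting zeros: affine points = {(1, 2), (1, 4), (2, 1), (2, 4), (4, 1), (4, 2)}.
Total count |C(F_5)_aff| = 6.


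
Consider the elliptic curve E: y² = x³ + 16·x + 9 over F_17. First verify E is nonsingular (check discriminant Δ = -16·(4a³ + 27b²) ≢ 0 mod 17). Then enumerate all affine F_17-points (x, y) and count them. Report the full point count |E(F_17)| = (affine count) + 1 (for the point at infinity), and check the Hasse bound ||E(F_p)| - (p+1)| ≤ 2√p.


Affine points = {(0, 3), (0, 14), (1, 3), (1, 14), (2, 7), (2, 10), (3, 4), (3, 13), (4, 1), (4, 16), (6, 7), (6, 10), (9, 7), (9, 10), (10, 8), (10, 9), (12, 5), (12, 12), (13, 0), (14, 6), (14, 11), (16, 3), (16, 14)}; affine count = 23; |E(F_17)| = 24.

Discriminant check: Δ ∝ 4a³ + 27b² = 4·16³ + 27·9² = 4·4096 + 27·81 ≡ 7 (mod 17). Nonzero ⇒ E is nonsingular.
For each x ∈ F_17, compute rhs = x³ + 16·x + 9 mod 17, then count y ∈ F_17 with y² ≡ rhs.
  x = 0: rhs = 9, matching y values: 3, 14 (2 points).
  x = 1: rhs = 9, matching y values: 3, 14 (2 points).
  x = 2: rhs = 15, matching y values: 7, 10 (2 points).
  x = 3: rhs = 16, matching y values: 4, 13 (2 points).
  x = 4: rhs = 1, matching y values: 1, 16 (2 points).
  x = 5: rhs = 10, matching y values: none (0 points).
  x = 6: rhs = 15, matching y values: 7, 10 (2 points).
  x = 7: rhs = 5, matching y values: none (0 points).
  x = 8: rhs = 3, matching y values: none (0 points).
  x = 9: rhs = 15, matching y values: 7, 10 (2 points).
  x = 10: rhs = 13, matching y values: 8, 9 (2 points).
  x = 11: rhs = 3, matching y values: none (0 points).
  x = 12: rhs = 8, matching y values: 5, 12 (2 points).
  x = 13: rhs = 0, matching y values: 0 (1 points).
  x = 14: rhs = 2, matching y values: 6, 11 (2 points).
  x = 15: rhs = 3, matching y values: none (0 points).
  x = 16: rhs = 9, matching y values: 3, 14 (2 points).
Total affine count: 23.
Full point count |E(F_17)| = 23 + 1 = 24.
Hasse bound: |24 − (17+1)| = |6| = 6 ≤ 2√17 ≈ 8.2462 ✓.


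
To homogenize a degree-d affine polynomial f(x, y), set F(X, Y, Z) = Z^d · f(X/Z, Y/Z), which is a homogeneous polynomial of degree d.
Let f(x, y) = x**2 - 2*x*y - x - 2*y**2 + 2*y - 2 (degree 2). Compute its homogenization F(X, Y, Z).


F(X, Y, Z) = X**2 - 2*X*Y - X*Z - 2*Y**2 + 2*Y*Z - 2*Z**2

deg(f) = 2.
Substitute x = X/Z, y = Y/Z into f, then multiply by Z^2.
  monomial 1·x^2·y^0 ↦ 1·X^2·Y^0·Z^0.
  monomial -2·x^1·y^1 ↦ -2·X^1·Y^1·Z^0.
  monomial -1·x^1·y^0 ↦ -1·X^1·Y^0·Z^1.
  monomial -2·x^0·y^2 ↦ -2·X^0·Y^2·Z^0.
  monomial 2·x^0·y^1 ↦ 2·X^0·Y^1·Z^1.
  monomial -2·x^0·y^0 ↦ -2·X^0·Y^0·Z^2.
Collecting: F(X, Y, Z) = X**2 - 2*X*Y - X*Z - 2*Y**2 + 2*Y*Z - 2*Z**2.


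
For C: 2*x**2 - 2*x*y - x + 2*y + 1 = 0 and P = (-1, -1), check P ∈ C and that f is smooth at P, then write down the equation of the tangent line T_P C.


Tangent line at P: -3*x + 4*y + 1 = 0.

Step 1: f(-1, -1) = 0, so P lies on C.
Step 2: partial derivatives
  f_x(x, y) = 4*x - 2*y - 1, f_y(x, y) = 2 - 2*x.
  f_x(P) = -3, f_y(P) = 4 (gradient nonzero, so P is smooth).
Step 3: tangent line at P: -3·(x − -1) + 4·(y − -1) = 0.
Expanding: -3*x + 4*y + 1 = 0.


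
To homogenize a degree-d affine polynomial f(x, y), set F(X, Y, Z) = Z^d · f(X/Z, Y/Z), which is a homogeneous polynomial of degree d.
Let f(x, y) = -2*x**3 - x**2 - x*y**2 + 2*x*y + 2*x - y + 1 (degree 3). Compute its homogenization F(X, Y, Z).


F(X, Y, Z) = -2*X**3 - X**2*Z - X*Y**2 + 2*X*Y*Z + 2*X*Z**2 - Y*Z**2 + Z**3

deg(f) = 3.
Substitute x = X/Z, y = Y/Z into f, then multiply by Z^3.
  monomial -2·x^3·y^0 ↦ -2·X^3·Y^0·Z^0.
  monomial -1·x^2·y^0 ↦ -1·X^2·Y^0·Z^1.
  monomial -1·x^1·y^2 ↦ -1·X^1·Y^2·Z^0.
  monomial 2·x^1·y^1 ↦ 2·X^1·Y^1·Z^1.
  monomial 2·x^1·y^0 ↦ 2·X^1·Y^0·Z^2.
  monomial -1·x^0·y^1 ↦ -1·X^0·Y^1·Z^2.
  monomial 1·x^0·y^0 ↦ 1·X^0·Y^0·Z^3.
Collecting: F(X, Y, Z) = -2*X**3 - X**2*Z - X*Y**2 + 2*X*Y*Z + 2*X*Z**2 - Y*Z**2 + Z**3.


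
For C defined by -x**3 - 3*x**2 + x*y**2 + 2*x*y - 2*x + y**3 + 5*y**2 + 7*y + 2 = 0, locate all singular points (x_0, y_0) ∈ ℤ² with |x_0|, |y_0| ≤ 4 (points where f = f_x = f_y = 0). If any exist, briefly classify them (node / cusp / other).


Singular points: {(-1, -1)}; classification: cusp.

Compute partial derivatives:
  f_x = -3*x**2 - 6*x + y**2 + 2*y - 2.
  f_y = 2*x*y + 2*x + 3*y**2 + 10*y + 7.
Scan x_0 ∈ {−4, ..., 4}. For each x_0, f_y(x_0, y) is a polynomial in y; find its integer roots y ∈ {−4, ..., 4}, then test f_x and f at those candidates.
  x = -4: f_y(-4, y) = 3*y**2 + 2*y - 1; vanishes at y ∈ {-1}. (-4, -1): f_x = -27 ≠ 0.
  x = -3: f_y(-3, y) = 3*y**2 + 4*y + 1; vanishes at y ∈ {-1}. (-3, -1): f_x = -12 ≠ 0.
  x = -2: f_y(-2, y) = 3*y**2 + 6*y + 3; vanishes at y ∈ {-1}. (-2, -1): f_x = -3 ≠ 0.
  x = -1: f_y(-1, y) = 3*y**2 + 8*y + 5; vanishes at y ∈ {-1}. (-1, -1): f_x = 0, f = 0 — SINGULAR.
  x = 0: f_y(0, y) = 3*y**2 + 10*y + 7; vanishes at y ∈ {-1}. (0, -1): f_x = -3 ≠ 0.
  x = 1: f_y(1, y) = 3*y**2 + 12*y + 9; vanishes at y ∈ {-3, -1}. (1, -3): f_x = -8 ≠ 0; (1, -1): f_x = -12 ≠ 0.
  x = 2: f_y(2, y) = 3*y**2 + 14*y + 11; vanishes at y ∈ {-1}. (2, -1): f_x = -27 ≠ 0.
  x = 3: f_y(3, y) = 3*y**2 + 16*y + 13; vanishes at y ∈ {-1}. (3, -1): f_x = -48 ≠ 0.
  x = 4: f_y(4, y) = 3*y**2 + 18*y + 15; vanishes at y ∈ {-1}. (4, -1): f_x = -75 ≠ 0.
Only singular point on the grid: (-1, -1).
Classify: substitute x = -1 + u, y = -1 + v and expand: f = -u**3 + u*v**2 + v**3 + v**2.
No constant or linear terms (consistent with a singular point). Quadratic part: v**2. Cubic part: -u**3 + u*v**2 + v**3.
The quadratic part v**2 is a perfect square, so there is a single (double) tangent line v = 0, i.e. y = -1. Restricting the cubic part to that line (v = 0) leaves -u**3 ≠ 0, so f is not divisible by v and the branch is v² ≈ u**3 to lowest order — this is a cusp.
Classification: cusp.
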